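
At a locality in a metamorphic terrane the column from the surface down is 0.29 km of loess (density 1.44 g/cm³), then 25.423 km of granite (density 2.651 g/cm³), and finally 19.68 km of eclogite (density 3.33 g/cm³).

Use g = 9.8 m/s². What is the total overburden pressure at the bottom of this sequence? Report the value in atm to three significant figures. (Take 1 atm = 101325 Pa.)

loess: 1440 kg/m³ × 9.8 m/s² × 290 m = 4.092×10^6 Pa = 40.39 atm
granite: 2651 kg/m³ × 9.8 m/s² × 25423 m = 6.605×10^8 Pa = 6518 atm
eclogite: 3330 kg/m³ × 9.8 m/s² × 19680 m = 6.422×10^8 Pa = 6338 atm
Total = 40.39 + 6518 + 6338 = 12897 atm

12900 atm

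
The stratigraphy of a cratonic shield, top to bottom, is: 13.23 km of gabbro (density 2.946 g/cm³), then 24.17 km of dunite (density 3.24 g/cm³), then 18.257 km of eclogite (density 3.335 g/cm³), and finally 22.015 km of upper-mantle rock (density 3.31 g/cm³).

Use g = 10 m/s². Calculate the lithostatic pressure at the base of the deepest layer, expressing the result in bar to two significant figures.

gabbro: 2946 kg/m³ × 10 m/s² × 13230 m = 3.898×10^8 Pa = 3898 bar
dunite: 3240 kg/m³ × 10 m/s² × 24170 m = 7.831×10^8 Pa = 7831 bar
eclogite: 3335 kg/m³ × 10 m/s² × 18257 m = 6.089×10^8 Pa = 6089 bar
upper-mantle rock: 3310 kg/m³ × 10 m/s² × 22015 m = 7.287×10^8 Pa = 7287 bar
Total = 3898 + 7831 + 6089 + 7287 = 25104 bar

25000 bar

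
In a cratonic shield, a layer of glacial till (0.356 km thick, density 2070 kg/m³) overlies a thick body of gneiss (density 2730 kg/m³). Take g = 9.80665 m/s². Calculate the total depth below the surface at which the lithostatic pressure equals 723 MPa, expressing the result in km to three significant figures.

27.1 km

Pressure at base of upper layers: 2070×9.80665×356 = 7.227×10^6 Pa = 7.227 MPa
Remaining pressure to be supplied by gneiss: 7.230×10^8 − 7.227×10^6 = 7.158×10^8 Pa
Additional depth in gneiss = 7.158×10^8 Pa / (2730 kg/m³ × 9.80665 m/s²) = 26736 m
Total depth = 356 m + 26736 m = 27092 m
= 27.092 km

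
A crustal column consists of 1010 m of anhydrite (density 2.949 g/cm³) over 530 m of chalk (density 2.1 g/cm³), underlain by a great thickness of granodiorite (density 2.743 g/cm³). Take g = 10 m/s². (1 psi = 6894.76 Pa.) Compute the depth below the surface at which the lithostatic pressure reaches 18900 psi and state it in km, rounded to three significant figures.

Pressure at base of upper layers: 2949×10×1010 + 2100×10×530 = 4.091×10^7 Pa = 5934 psi
Remaining pressure to be supplied by granodiorite: 1.303×10^8 − 4.091×10^7 = 8.940×10^7 Pa
Additional depth in granodiorite = 8.940×10^7 Pa / (2743 kg/m³ × 10 m/s²) = 3259.1 m
Total depth = 1540 m + 3259.1 m = 4799.1 m
= 4.7991 km

4.80 km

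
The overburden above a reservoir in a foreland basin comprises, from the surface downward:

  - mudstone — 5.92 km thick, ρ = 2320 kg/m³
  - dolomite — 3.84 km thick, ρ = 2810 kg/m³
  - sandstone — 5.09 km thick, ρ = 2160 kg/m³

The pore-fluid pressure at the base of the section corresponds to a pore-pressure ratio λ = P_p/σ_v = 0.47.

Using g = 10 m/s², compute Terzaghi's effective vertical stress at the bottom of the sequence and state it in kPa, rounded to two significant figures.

190000 kPa

Overburden (lithostatic) stress σ_v:
mudstone: 2320 kg/m³ × 10 m/s² × 5920 m = 1.373×10^8 Pa = 137.3 MPa
dolomite: 2810 kg/m³ × 10 m/s² × 3840 m = 1.079×10^8 Pa = 107.9 MPa
sandstone: 2160 kg/m³ × 10 m/s² × 5090 m = 1.099×10^8 Pa = 109.9 MPa
Total = 137.3 + 107.9 + 109.9 = 355.19 MPa
Pore pressure P_p = λ·σ_v = 0.47 × 355.2 MPa = 166.9 MPa
Effective stress σ' = σ_v − P_p = 355.2 − 166.9 = 188.25 MPa = 1.8825×10^5 kPa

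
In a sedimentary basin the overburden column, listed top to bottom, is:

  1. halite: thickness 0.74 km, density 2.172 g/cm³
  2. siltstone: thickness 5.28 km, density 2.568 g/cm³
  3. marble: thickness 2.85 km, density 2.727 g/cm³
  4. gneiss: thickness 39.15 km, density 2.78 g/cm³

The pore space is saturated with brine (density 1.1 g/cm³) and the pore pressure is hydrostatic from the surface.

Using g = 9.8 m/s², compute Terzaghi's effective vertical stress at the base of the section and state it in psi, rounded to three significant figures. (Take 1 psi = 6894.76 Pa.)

Overburden (lithostatic) stress σ_v:
halite: 2172 kg/m³ × 9.8 m/s² × 740 m = 1.575×10^7 Pa = 15.75 MPa
siltstone: 2568 kg/m³ × 9.8 m/s² × 5280 m = 1.329×10^8 Pa = 132.9 MPa
marble: 2727 kg/m³ × 9.8 m/s² × 2850 m = 7.617×10^7 Pa = 76.17 MPa
gneiss: 2780 kg/m³ × 9.8 m/s² × 39150 m = 1.067×10^9 Pa = 1067 MPa
Total = 15.75 + 132.9 + 76.17 + 1067 = 1291.4 MPa
Pore pressure P_p = 1100 kg/m³ × 9.8 m/s² × 48020 m = 5.177×10^8 Pa = 517.7 MPa
Effective stress σ' = σ_v − P_p = 1291 − 517.7 = 773.74 MPa = 1.1222×10^5 psi

112000 psi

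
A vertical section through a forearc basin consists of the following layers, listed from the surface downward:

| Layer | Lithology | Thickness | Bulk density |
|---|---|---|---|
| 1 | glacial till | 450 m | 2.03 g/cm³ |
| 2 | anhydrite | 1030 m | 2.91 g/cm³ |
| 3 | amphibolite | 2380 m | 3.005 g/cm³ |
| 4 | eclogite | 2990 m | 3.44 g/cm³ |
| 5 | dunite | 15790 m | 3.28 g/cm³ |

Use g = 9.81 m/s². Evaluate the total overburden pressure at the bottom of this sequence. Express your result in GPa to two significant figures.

0.72 GPa

glacial till: 2030 kg/m³ × 9.81 m/s² × 450 m = 8.961×10^6 Pa = 8.961×10^-3 GPa
anhydrite: 2910 kg/m³ × 9.81 m/s² × 1030 m = 2.940×10^7 Pa = 0.02940 GPa
amphibolite: 3005 kg/m³ × 9.81 m/s² × 2380 m = 7.016×10^7 Pa = 0.07016 GPa
eclogite: 3440 kg/m³ × 9.81 m/s² × 2990 m = 1.009×10^8 Pa = 0.1009 GPa
dunite: 3280 kg/m³ × 9.81 m/s² × 15790 m = 5.081×10^8 Pa = 0.5081 GPa
Total = 8.961×10^-3 + 0.02940 + 0.07016 + 0.1009 + 0.5081 = 0.71750 GPa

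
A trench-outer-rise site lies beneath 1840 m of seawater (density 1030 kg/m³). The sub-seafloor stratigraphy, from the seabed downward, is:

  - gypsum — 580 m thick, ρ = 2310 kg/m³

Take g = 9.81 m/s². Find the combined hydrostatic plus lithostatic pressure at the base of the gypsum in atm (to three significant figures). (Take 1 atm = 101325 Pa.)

seawater: 1030 kg/m³ × 9.81 m/s² × 1840 m = 1.859×10^7 Pa = 183.5 atm
gypsum: 2310 kg/m³ × 9.81 m/s² × 580 m = 1.314×10^7 Pa = 129.7 atm
Total = 183.5 + 129.7 = 313.20 atm

313 atm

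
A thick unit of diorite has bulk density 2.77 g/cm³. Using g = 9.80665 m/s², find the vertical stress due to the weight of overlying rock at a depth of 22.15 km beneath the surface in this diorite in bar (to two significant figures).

6000 bar

diorite: 2770 kg/m³ × 9.80665 m/s² × 22150 m = 6.017×10^8 Pa = 6017 bar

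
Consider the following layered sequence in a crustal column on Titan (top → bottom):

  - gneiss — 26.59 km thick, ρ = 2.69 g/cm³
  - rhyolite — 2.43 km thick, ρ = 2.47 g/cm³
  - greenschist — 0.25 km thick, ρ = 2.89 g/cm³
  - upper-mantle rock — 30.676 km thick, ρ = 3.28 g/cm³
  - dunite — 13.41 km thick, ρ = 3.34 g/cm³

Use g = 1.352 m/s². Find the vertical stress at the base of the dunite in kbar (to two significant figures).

gneiss: 2690 kg/m³ × 1.352 m/s² × 26590 m = 9.670×10^7 Pa = 0.9670 kbar
rhyolite: 2470 kg/m³ × 1.352 m/s² × 2430 m = 8.115×10^6 Pa = 0.08115 kbar
greenschist: 2890 kg/m³ × 1.352 m/s² × 250 m = 9.768×10^5 Pa = 9.768×10^-3 kbar
upper-mantle rock: 3280 kg/m³ × 1.352 m/s² × 30676 m = 1.360×10^8 Pa = 1.360 kbar
dunite: 3340 kg/m³ × 1.352 m/s² × 13410 m = 6.056×10^7 Pa = 0.6056 kbar
Total = 0.9670 + 0.08115 + 9.768×10^-3 + 1.360 + 0.6056 = 3.0239 kbar

3.0 kbar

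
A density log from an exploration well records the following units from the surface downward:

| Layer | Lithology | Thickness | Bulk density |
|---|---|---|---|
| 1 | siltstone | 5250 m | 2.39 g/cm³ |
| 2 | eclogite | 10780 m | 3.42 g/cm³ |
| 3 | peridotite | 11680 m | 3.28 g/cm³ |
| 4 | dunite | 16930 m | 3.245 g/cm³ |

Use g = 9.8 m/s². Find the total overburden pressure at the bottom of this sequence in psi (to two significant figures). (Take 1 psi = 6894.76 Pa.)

siltstone: 2390 kg/m³ × 9.8 m/s² × 5250 m = 1.230×10^8 Pa = 17835 psi
eclogite: 3420 kg/m³ × 9.8 m/s² × 10780 m = 3.613×10^8 Pa = 52402 psi
peridotite: 3280 kg/m³ × 9.8 m/s² × 11680 m = 3.754×10^8 Pa = 54453 psi
dunite: 3245 kg/m³ × 9.8 m/s² × 16930 m = 5.384×10^8 Pa = 78087 psi
Total = 17835 + 52402 + 54453 + 78087 = 2.0278×10^5 psi

200000 psi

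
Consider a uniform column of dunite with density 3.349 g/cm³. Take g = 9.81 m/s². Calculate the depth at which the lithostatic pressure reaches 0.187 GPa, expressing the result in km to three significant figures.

h = P/(ρg) = 0.187 GPa / (3349 kg/m³ × 9.81 m/s²) = 1.870×10^8 Pa / 32854 Pa/m = 5691.9 m
= 5.6919 km

5.69 km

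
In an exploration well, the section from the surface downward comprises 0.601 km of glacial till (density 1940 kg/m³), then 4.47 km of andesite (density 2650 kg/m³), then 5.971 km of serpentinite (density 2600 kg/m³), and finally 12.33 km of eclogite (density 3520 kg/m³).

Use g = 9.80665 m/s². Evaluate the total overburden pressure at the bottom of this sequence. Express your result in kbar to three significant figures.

7.05 kbar

glacial till: 1940 kg/m³ × 9.80665 m/s² × 601 m = 1.143×10^7 Pa = 0.1143 kbar
andesite: 2650 kg/m³ × 9.80665 m/s² × 4470 m = 1.162×10^8 Pa = 1.162 kbar
serpentinite: 2600 kg/m³ × 9.80665 m/s² × 5971 m = 1.522×10^8 Pa = 1.522 kbar
eclogite: 3520 kg/m³ × 9.80665 m/s² × 12330 m = 4.256×10^8 Pa = 4.256 kbar
Total = 0.1143 + 1.162 + 1.522 + 4.256 = 7.0547 kbar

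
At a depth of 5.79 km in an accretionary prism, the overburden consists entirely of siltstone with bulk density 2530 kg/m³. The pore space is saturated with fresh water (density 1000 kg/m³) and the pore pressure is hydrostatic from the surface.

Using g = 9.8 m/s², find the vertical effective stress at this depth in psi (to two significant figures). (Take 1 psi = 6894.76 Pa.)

Overburden (lithostatic) stress σ_v:
siltstone: 2530 kg/m³ × 9.8 m/s² × 5790 m = 1.436×10^8 Pa = 143.6 MPa
Pore pressure P_p = 1000 kg/m³ × 9.8 m/s² × 5790 m = 5.674×10^7 Pa = 56.74 MPa
Effective stress σ' = σ_v − P_p = 143.6 − 56.74 = 86.815 MPa = 12591 psi

13000 psi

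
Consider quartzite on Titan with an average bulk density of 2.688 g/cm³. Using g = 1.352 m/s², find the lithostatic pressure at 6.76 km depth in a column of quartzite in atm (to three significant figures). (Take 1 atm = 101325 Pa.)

242 atm

quartzite: 2688 kg/m³ × 1.352 m/s² × 6760 m = 2.457×10^7 Pa = 242.5 atm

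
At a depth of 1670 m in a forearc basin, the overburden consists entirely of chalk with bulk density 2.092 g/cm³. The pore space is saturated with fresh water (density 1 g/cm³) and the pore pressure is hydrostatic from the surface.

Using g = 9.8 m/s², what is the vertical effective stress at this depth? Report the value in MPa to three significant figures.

17.9 MPa

Overburden (lithostatic) stress σ_v:
chalk: 2092 kg/m³ × 9.8 m/s² × 1670 m = 3.424×10^7 Pa = 34.24 MPa
Pore pressure P_p = 1000 kg/m³ × 9.8 m/s² × 1670 m = 1.637×10^7 Pa = 16.37 MPa
Effective stress σ' = σ_v − P_p = 34.24 − 16.37 = 17.872 MPa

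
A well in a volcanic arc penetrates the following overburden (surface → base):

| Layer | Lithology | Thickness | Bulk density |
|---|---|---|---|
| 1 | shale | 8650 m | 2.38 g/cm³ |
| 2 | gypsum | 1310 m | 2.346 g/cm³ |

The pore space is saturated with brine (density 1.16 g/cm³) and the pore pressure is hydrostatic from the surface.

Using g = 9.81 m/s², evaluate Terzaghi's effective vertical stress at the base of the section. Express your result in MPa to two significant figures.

Overburden (lithostatic) stress σ_v:
shale: 2380 kg/m³ × 9.81 m/s² × 8650 m = 2.020×10^8 Pa = 202.0 MPa
gypsum: 2346 kg/m³ × 9.81 m/s² × 1310 m = 3.015×10^7 Pa = 30.15 MPa
Total = 202.0 + 30.15 = 232.11 MPa
Pore pressure P_p = 1160 kg/m³ × 9.81 m/s² × 9960 m = 1.133×10^8 Pa = 113.3 MPa
Effective stress σ' = σ_v − P_p = 232.1 − 113.3 = 118.77 MPa

120 MPa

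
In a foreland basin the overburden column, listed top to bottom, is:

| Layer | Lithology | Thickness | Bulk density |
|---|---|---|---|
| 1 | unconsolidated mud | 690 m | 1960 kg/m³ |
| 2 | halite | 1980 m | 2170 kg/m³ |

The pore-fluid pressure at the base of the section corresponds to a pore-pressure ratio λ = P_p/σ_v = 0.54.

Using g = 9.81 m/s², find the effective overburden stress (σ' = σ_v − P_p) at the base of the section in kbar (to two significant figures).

Overburden (lithostatic) stress σ_v:
unconsolidated mud: 1960 kg/m³ × 9.81 m/s² × 690 m = 1.327×10^7 Pa = 13.27 MPa
halite: 2170 kg/m³ × 9.81 m/s² × 1980 m = 4.215×10^7 Pa = 42.15 MPa
Total = 13.27 + 42.15 = 55.417 MPa
Pore pressure P_p = λ·σ_v = 0.54 × 55.42 MPa = 29.93 MPa
Effective stress σ' = σ_v − P_p = 55.42 − 29.93 = 25.492 MPa = 0.25492 kbar

0.25 kbar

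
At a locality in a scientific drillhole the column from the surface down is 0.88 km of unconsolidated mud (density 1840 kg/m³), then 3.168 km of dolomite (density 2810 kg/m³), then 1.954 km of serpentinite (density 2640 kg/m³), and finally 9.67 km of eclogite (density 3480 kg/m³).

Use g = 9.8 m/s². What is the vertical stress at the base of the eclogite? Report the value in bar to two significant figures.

unconsolidated mud: 1840 kg/m³ × 9.8 m/s² × 880 m = 1.587×10^7 Pa = 158.7 bar
dolomite: 2810 kg/m³ × 9.8 m/s² × 3168 m = 8.724×10^7 Pa = 872.4 bar
serpentinite: 2640 kg/m³ × 9.8 m/s² × 1954 m = 5.055×10^7 Pa = 505.5 bar
eclogite: 3480 kg/m³ × 9.8 m/s² × 9670 m = 3.298×10^8 Pa = 3298 bar
Total = 158.7 + 872.4 + 505.5 + 3298 = 4834.5 bar

4800 bar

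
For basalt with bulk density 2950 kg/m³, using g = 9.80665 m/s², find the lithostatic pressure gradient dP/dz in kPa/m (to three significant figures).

28.9 kPa/m

dP/dz = ρg = 2950 kg/m³ × 9.80665 m/s² = 28930 Pa/m
= 28930 Pa/m × (1 kPa/m / 1000.0 Pa/m) = 28.930 kPa/m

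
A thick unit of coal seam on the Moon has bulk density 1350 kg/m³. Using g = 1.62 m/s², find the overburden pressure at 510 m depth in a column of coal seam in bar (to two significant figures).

coal seam: 1350 kg/m³ × 1.62 m/s² × 510 m = 1.115×10^6 Pa = 11.15 bar

11 bar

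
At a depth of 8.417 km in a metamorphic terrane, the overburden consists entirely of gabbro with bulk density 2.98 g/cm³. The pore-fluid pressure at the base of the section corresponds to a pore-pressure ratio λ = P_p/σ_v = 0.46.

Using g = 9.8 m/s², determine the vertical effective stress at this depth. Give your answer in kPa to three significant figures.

Overburden (lithostatic) stress σ_v:
gabbro: 2980 kg/m³ × 9.8 m/s² × 8417 m = 2.458×10^8 Pa = 245.8 MPa
Pore pressure P_p = λ·σ_v = 0.46 × 245.8 MPa = 113.1 MPa
Effective stress σ' = σ_v − P_p = 245.8 − 113.1 = 132.74 MPa = 1.3274×10^5 kPa

133000 kPa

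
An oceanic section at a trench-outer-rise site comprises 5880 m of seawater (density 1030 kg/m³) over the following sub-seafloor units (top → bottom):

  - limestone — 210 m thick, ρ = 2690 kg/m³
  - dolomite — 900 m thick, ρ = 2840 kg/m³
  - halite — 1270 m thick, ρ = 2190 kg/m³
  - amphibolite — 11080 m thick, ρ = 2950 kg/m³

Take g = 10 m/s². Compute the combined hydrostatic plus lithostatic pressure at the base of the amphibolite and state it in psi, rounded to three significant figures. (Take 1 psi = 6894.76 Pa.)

seawater: 1030 kg/m³ × 10 m/s² × 5880 m = 6.056×10^7 Pa = 8784 psi
limestone: 2690 kg/m³ × 10 m/s² × 210 m = 5.649×10^6 Pa = 819.3 psi
dolomite: 2840 kg/m³ × 10 m/s² × 900 m = 2.556×10^7 Pa = 3707 psi
halite: 2190 kg/m³ × 10 m/s² × 1270 m = 2.781×10^7 Pa = 4034 psi
amphibolite: 2950 kg/m³ × 10 m/s² × 11080 m = 3.269×10^8 Pa = 47407 psi
Total = 8784 + 819.3 + 3707 + 4034 + 47407 = 64752 psi

64800 psi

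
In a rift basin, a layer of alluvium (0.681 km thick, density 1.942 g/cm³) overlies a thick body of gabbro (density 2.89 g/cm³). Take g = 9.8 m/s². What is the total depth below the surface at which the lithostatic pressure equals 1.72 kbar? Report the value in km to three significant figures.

6.30 km

Pressure at base of upper layers: 1942×9.8×681 = 1.296×10^7 Pa = 0.1296 kbar
Remaining pressure to be supplied by gabbro: 1.720×10^8 − 1.296×10^7 = 1.590×10^8 Pa
Additional depth in gabbro = 1.590×10^8 Pa / (2890 kg/m³ × 9.8 m/s²) = 5615.4 m
Total depth = 681 m + 5615.4 m = 6296.4 m
= 6.2964 km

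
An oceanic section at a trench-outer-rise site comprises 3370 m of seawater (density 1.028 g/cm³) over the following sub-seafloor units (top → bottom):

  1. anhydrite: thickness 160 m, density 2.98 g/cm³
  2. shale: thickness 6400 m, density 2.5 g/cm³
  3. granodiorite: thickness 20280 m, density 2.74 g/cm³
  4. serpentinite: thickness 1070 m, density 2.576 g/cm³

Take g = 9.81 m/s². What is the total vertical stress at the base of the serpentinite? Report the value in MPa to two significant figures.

seawater: 1028 kg/m³ × 9.81 m/s² × 3370 m = 3.399×10^7 Pa = 33.99 MPa
anhydrite: 2980 kg/m³ × 9.81 m/s² × 160 m = 4.677×10^6 Pa = 4.677 MPa
shale: 2500 kg/m³ × 9.81 m/s² × 6400 m = 1.570×10^8 Pa = 157.0 MPa
granodiorite: 2740 kg/m³ × 9.81 m/s² × 20280 m = 5.451×10^8 Pa = 545.1 MPa
serpentinite: 2576 kg/m³ × 9.81 m/s² × 1070 m = 2.704×10^7 Pa = 27.04 MPa
Total = 33.99 + 4.677 + 157.0 + 545.1 + 27.04 = 767.78 MPa

770 MPa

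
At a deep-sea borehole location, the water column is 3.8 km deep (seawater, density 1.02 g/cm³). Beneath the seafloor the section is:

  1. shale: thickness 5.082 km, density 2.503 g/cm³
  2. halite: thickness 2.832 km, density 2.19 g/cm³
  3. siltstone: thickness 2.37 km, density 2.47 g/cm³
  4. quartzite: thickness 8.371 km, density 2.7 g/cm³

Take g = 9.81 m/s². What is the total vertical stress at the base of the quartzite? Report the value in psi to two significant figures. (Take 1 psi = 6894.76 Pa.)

73000 psi

seawater: 1020 kg/m³ × 9.81 m/s² × 3800 m = 3.802×10^7 Pa = 5515 psi
shale: 2503 kg/m³ × 9.81 m/s² × 5082 m = 1.248×10^8 Pa = 18099 psi
halite: 2190 kg/m³ × 9.81 m/s² × 2832 m = 6.084×10^7 Pa = 8824 psi
siltstone: 2470 kg/m³ × 9.81 m/s² × 2370 m = 5.743×10^7 Pa = 8329 psi
quartzite: 2700 kg/m³ × 9.81 m/s² × 8371 m = 2.217×10^8 Pa = 32158 psi
Total = 5515 + 18099 + 8824 + 8329 + 32158 = 72925 psi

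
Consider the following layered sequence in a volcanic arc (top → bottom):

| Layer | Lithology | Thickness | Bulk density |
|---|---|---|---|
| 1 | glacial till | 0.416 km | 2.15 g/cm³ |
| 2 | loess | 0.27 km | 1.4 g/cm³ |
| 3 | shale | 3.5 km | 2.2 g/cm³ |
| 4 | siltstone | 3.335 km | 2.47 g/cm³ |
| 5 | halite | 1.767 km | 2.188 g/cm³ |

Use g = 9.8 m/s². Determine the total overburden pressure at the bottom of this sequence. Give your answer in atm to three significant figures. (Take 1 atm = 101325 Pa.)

2040 atm

glacial till: 2150 kg/m³ × 9.8 m/s² × 416 m = 8.765×10^6 Pa = 86.51 atm
loess: 1400 kg/m³ × 9.8 m/s² × 270 m = 3.704×10^6 Pa = 36.56 atm
shale: 2200 kg/m³ × 9.8 m/s² × 3500 m = 7.546×10^7 Pa = 744.7 atm
siltstone: 2470 kg/m³ × 9.8 m/s² × 3335 m = 8.073×10^7 Pa = 796.7 atm
halite: 2188 kg/m³ × 9.8 m/s² × 1767 m = 3.789×10^7 Pa = 373.9 atm
Total = 86.51 + 36.56 + 744.7 + 796.7 + 373.9 = 2038.4 atm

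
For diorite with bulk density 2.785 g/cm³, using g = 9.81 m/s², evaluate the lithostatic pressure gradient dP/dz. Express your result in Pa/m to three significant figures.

27300 Pa/m

dP/dz = ρg = 2785 kg/m³ × 9.81 m/s² = 27321 Pa/m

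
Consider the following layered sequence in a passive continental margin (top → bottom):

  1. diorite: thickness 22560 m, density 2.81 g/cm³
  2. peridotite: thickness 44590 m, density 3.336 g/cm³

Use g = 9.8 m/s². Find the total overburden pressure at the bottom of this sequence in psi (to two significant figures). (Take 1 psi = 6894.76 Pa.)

300000 psi

diorite: 2810 kg/m³ × 9.8 m/s² × 22560 m = 6.213×10^8 Pa = 90106 psi
peridotite: 3336 kg/m³ × 9.8 m/s² × 44590 m = 1.458×10^9 Pa = 2.114×10^5 psi
Total = 90106 + 2.114×10^5 = 3.0154×10^5 psi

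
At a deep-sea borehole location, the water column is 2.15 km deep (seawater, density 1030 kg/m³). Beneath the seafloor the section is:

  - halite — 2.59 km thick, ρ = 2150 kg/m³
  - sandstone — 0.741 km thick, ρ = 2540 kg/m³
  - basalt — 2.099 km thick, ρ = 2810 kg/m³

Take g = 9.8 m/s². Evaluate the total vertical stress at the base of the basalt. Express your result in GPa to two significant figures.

0.15 GPa

seawater: 1030 kg/m³ × 9.8 m/s² × 2150 m = 2.170×10^7 Pa = 0.02170 GPa
halite: 2150 kg/m³ × 9.8 m/s² × 2590 m = 5.457×10^7 Pa = 0.05457 GPa
sandstone: 2540 kg/m³ × 9.8 m/s² × 741 m = 1.844×10^7 Pa = 0.01844 GPa
basalt: 2810 kg/m³ × 9.8 m/s² × 2099 m = 5.780×10^7 Pa = 0.05780 GPa
Total = 0.02170 + 0.05457 + 0.01844 + 0.05780 = 0.15252 GPa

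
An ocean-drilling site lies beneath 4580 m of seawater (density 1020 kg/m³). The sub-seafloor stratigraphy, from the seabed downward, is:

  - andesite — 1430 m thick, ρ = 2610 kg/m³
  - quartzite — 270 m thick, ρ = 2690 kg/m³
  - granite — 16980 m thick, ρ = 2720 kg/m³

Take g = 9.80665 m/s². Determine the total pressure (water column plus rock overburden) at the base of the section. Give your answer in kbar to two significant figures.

seawater: 1020 kg/m³ × 9.80665 m/s² × 4580 m = 4.581×10^7 Pa = 0.4581 kbar
andesite: 2610 kg/m³ × 9.80665 m/s² × 1430 m = 3.660×10^7 Pa = 0.3660 kbar
quartzite: 2690 kg/m³ × 9.80665 m/s² × 270 m = 7.123×10^6 Pa = 0.07123 kbar
granite: 2720 kg/m³ × 9.80665 m/s² × 16980 m = 4.529×10^8 Pa = 4.529 kbar
Total = 0.4581 + 0.3660 + 0.07123 + 4.529 = 5.4246 kbar

5.4 kbar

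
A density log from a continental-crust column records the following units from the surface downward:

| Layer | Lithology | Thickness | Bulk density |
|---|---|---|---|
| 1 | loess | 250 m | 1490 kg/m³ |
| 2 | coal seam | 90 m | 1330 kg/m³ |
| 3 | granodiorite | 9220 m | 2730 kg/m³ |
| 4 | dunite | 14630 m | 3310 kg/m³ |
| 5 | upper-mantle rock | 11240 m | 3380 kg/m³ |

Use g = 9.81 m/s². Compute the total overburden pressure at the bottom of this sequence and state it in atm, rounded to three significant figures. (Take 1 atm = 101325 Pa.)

10900 atm

loess: 1490 kg/m³ × 9.81 m/s² × 250 m = 3.654×10^6 Pa = 36.06 atm
coal seam: 1330 kg/m³ × 9.81 m/s² × 90 m = 1.174×10^6 Pa = 11.59 atm
granodiorite: 2730 kg/m³ × 9.81 m/s² × 9220 m = 2.469×10^8 Pa = 2437 atm
dunite: 3310 kg/m³ × 9.81 m/s² × 14630 m = 4.751×10^8 Pa = 4688 atm
upper-mantle rock: 3380 kg/m³ × 9.81 m/s² × 11240 m = 3.727×10^8 Pa = 3678 atm
Total = 36.06 + 11.59 + 2437 + 4688 + 3678 = 10851 atm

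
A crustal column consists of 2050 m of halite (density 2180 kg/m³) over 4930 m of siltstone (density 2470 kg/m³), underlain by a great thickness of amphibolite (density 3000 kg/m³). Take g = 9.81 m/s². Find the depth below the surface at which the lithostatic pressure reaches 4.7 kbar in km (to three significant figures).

17.4 km

Pressure at base of upper layers: 2180×9.81×2050 + 2470×9.81×4930 = 1.633×10^8 Pa = 1.633 kbar
Remaining pressure to be supplied by amphibolite: 4.700×10^8 − 1.633×10^8 = 3.067×10^8 Pa
Additional depth in amphibolite = 3.067×10^8 Pa / (3000 kg/m³ × 9.81 m/s²) = 10421 m
Total depth = 6980 m + 10421 m = 17401 m
= 17.401 km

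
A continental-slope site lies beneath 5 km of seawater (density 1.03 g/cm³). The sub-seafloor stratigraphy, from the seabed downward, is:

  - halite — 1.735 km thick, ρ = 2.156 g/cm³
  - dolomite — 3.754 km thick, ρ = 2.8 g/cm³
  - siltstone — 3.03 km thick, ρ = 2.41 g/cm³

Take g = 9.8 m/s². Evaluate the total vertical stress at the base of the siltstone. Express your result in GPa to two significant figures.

0.26 GPa

seawater: 1030 kg/m³ × 9.8 m/s² × 5000 m = 5.047×10^7 Pa = 0.05047 GPa
halite: 2156 kg/m³ × 9.8 m/s² × 1735 m = 3.666×10^7 Pa = 0.03666 GPa
dolomite: 2800 kg/m³ × 9.8 m/s² × 3754 m = 1.030×10^8 Pa = 0.1030 GPa
siltstone: 2410 kg/m³ × 9.8 m/s² × 3030 m = 7.156×10^7 Pa = 0.07156 GPa
Total = 0.05047 + 0.03666 + 0.1030 + 0.07156 = 0.26170 GPa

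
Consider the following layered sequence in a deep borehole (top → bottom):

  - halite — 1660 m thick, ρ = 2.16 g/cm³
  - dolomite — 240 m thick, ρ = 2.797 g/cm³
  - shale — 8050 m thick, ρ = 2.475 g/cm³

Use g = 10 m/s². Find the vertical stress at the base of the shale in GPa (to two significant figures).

0.24 GPa

halite: 2160 kg/m³ × 10 m/s² × 1660 m = 3.586×10^7 Pa = 0.03586 GPa
dolomite: 2797 kg/m³ × 10 m/s² × 240 m = 6.713×10^6 Pa = 6.713×10^-3 GPa
shale: 2475 kg/m³ × 10 m/s² × 8050 m = 1.992×10^8 Pa = 0.1992 GPa
Total = 0.03586 + 6.713×10^-3 + 0.1992 = 0.24181 GPa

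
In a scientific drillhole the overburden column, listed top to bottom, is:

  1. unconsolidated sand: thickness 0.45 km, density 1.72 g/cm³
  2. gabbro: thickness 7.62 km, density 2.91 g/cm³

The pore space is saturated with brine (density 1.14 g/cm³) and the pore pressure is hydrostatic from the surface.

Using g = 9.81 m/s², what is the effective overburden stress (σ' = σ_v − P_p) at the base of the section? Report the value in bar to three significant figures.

1350 bar

Overburden (lithostatic) stress σ_v:
unconsolidated sand: 1720 kg/m³ × 9.81 m/s² × 450 m = 7.593×10^6 Pa = 7.593 MPa
gabbro: 2910 kg/m³ × 9.81 m/s² × 7620 m = 2.175×10^8 Pa = 217.5 MPa
Total = 7.593 + 217.5 = 225.12 MPa
Pore pressure P_p = 1140 kg/m³ × 9.81 m/s² × 8070 m = 9.025×10^7 Pa = 90.25 MPa
Effective stress σ' = σ_v − P_p = 225.1 − 90.25 = 134.87 MPa = 1348.7 bar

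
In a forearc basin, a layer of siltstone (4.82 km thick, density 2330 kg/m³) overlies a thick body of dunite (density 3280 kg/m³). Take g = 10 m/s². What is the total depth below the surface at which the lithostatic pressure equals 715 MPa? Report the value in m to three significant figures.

23200 m

Pressure at base of upper layers: 2330×10×4820 = 1.123×10^8 Pa = 112.3 MPa
Remaining pressure to be supplied by dunite: 7.150×10^8 − 1.123×10^8 = 6.027×10^8 Pa
Additional depth in dunite = 6.027×10^8 Pa / (3280 kg/m³ × 10 m/s²) = 18375 m
Total depth = 4820 m + 18375 m = 23195 m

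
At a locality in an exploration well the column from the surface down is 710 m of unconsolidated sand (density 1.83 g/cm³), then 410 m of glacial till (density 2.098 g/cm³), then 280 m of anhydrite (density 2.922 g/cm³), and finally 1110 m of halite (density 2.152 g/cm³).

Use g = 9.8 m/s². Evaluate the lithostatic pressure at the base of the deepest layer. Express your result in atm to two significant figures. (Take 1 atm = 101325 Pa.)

unconsolidated sand: 1830 kg/m³ × 9.8 m/s² × 710 m = 1.273×10^7 Pa = 125.7 atm
glacial till: 2098 kg/m³ × 9.8 m/s² × 410 m = 8.430×10^6 Pa = 83.20 atm
anhydrite: 2922 kg/m³ × 9.8 m/s² × 280 m = 8.018×10^6 Pa = 79.13 atm
halite: 2152 kg/m³ × 9.8 m/s² × 1110 m = 2.341×10^7 Pa = 231.0 atm
Total = 125.7 + 83.20 + 79.13 + 231.0 = 519.03 atm

520 atm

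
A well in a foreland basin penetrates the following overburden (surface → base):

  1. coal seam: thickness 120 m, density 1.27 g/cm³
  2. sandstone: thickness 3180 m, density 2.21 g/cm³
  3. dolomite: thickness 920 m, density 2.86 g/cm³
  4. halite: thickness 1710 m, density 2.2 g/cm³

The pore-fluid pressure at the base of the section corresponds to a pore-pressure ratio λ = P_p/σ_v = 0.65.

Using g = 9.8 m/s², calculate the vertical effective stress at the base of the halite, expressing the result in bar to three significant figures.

Overburden (lithostatic) stress σ_v:
coal seam: 1270 kg/m³ × 9.8 m/s² × 120 m = 1.494×10^6 Pa = 1.494 MPa
sandstone: 2210 kg/m³ × 9.8 m/s² × 3180 m = 6.887×10^7 Pa = 68.87 MPa
dolomite: 2860 kg/m³ × 9.8 m/s² × 920 m = 2.579×10^7 Pa = 25.79 MPa
halite: 2200 kg/m³ × 9.8 m/s² × 1710 m = 3.687×10^7 Pa = 36.87 MPa
Total = 1.494 + 68.87 + 25.79 + 36.87 = 133.02 MPa
Pore pressure P_p = λ·σ_v = 0.65 × 133.0 MPa = 86.46 MPa
Effective stress σ' = σ_v − P_p = 133.0 − 86.46 = 46.557 MPa = 465.57 bar

466 bar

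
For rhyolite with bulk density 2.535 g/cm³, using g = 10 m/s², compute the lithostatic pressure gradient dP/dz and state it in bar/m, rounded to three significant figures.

0.254 bar/m

dP/dz = ρg = 2535 kg/m³ × 10 m/s² = 25350 Pa/m
= 25350 Pa/m × (1 bar/m / 1.0000×10^5 Pa/m) = 0.25350 bar/m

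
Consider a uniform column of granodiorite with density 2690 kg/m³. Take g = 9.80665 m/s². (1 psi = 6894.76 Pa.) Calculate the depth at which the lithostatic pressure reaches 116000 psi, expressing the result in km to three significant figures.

30.3 km

h = P/(ρg) = 116000 psi / (2690 kg/m³ × 9.80665 m/s²) = 7.998×10^8 Pa / 26380 Pa/m = 30318 m
= 30.318 km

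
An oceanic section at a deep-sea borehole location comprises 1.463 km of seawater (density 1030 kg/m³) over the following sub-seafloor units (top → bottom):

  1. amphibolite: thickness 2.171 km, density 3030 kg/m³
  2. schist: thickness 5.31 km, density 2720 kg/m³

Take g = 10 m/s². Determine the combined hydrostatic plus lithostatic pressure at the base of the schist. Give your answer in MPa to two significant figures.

230 MPa

seawater: 1030 kg/m³ × 10 m/s² × 1463 m = 1.507×10^7 Pa = 15.07 MPa
amphibolite: 3030 kg/m³ × 10 m/s² × 2171 m = 6.578×10^7 Pa = 65.78 MPa
schist: 2720 kg/m³ × 10 m/s² × 5310 m = 1.444×10^8 Pa = 144.4 MPa
Total = 15.07 + 65.78 + 144.4 = 225.28 MPa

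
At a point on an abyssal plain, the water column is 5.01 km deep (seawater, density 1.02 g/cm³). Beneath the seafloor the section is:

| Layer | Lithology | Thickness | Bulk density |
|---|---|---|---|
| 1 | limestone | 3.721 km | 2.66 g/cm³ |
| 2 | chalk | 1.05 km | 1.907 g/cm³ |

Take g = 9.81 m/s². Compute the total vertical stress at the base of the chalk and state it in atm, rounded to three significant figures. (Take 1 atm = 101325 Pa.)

1650 atm

seawater: 1020 kg/m³ × 9.81 m/s² × 5010 m = 5.013×10^7 Pa = 494.8 atm
limestone: 2660 kg/m³ × 9.81 m/s² × 3721 m = 9.710×10^7 Pa = 958.3 atm
chalk: 1907 kg/m³ × 9.81 m/s² × 1050 m = 1.964×10^7 Pa = 193.9 atm
Total = 494.8 + 958.3 + 193.9 = 1646.9 atm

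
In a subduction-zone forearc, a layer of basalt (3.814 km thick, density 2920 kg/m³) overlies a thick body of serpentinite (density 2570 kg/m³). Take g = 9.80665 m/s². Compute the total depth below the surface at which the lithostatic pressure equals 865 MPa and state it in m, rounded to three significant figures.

Pressure at base of upper layers: 2920×9.80665×3814 = 1.092×10^8 Pa = 109.2 MPa
Remaining pressure to be supplied by serpentinite: 8.650×10^8 − 1.092×10^8 = 7.558×10^8 Pa
Additional depth in serpentinite = 7.558×10^8 Pa / (2570 kg/m³ × 9.80665 m/s²) = 29988 m
Total depth = 3814 m + 29988 m = 33802 m

33800 m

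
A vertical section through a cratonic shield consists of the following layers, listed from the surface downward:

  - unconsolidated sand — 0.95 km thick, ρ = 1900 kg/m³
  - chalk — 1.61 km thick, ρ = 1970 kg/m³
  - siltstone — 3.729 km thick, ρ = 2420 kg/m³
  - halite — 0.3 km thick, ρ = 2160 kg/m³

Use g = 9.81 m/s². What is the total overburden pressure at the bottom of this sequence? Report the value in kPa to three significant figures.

144000 kPa

unconsolidated sand: 1900 kg/m³ × 9.81 m/s² × 950 m = 1.771×10^7 Pa = 17707 kPa
chalk: 1970 kg/m³ × 9.81 m/s² × 1610 m = 3.111×10^7 Pa = 31114 kPa
siltstone: 2420 kg/m³ × 9.81 m/s² × 3729 m = 8.853×10^7 Pa = 88527 kPa
halite: 2160 kg/m³ × 9.81 m/s² × 300 m = 6.357×10^6 Pa = 6357 kPa
Total = 17707 + 31114 + 88527 + 6357 = 1.4371×10^5 kPa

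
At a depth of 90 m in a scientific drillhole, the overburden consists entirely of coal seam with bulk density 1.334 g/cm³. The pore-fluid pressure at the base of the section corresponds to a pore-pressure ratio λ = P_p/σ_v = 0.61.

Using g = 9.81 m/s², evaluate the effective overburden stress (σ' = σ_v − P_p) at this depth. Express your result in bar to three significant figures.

4.59 bar

Overburden (lithostatic) stress σ_v:
coal seam: 1334 kg/m³ × 9.81 m/s² × 90 m = 1.178×10^6 Pa = 1.178 MPa
Pore pressure P_p = λ·σ_v = 0.61 × 1.178 MPa = 0.7185 MPa
Effective stress σ' = σ_v − P_p = 1.178 − 0.7185 = 0.45934 MPa = 4.5934 bar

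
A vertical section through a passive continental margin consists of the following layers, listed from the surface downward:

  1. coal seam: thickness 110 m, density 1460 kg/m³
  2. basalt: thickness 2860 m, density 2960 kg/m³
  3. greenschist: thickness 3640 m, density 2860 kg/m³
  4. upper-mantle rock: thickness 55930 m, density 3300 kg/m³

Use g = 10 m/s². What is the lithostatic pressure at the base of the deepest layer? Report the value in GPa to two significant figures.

2.0 GPa

coal seam: 1460 kg/m³ × 10 m/s² × 110 m = 1.606×10^6 Pa = 1.606×10^-3 GPa
basalt: 2960 kg/m³ × 10 m/s² × 2860 m = 8.466×10^7 Pa = 0.08466 GPa
greenschist: 2860 kg/m³ × 10 m/s² × 3640 m = 1.041×10^8 Pa = 0.1041 GPa
upper-mantle rock: 3300 kg/m³ × 10 m/s² × 55930 m = 1.846×10^9 Pa = 1.846 GPa
Total = 1.606×10^-3 + 0.08466 + 0.1041 + 1.846 = 2.0361 GPa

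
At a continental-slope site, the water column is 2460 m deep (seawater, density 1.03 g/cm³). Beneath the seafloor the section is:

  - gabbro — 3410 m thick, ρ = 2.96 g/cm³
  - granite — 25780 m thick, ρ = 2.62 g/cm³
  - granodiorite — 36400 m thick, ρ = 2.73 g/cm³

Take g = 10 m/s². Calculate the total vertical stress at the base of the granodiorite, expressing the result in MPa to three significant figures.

1800 MPa

seawater: 1030 kg/m³ × 10 m/s² × 2460 m = 2.534×10^7 Pa = 25.34 MPa
gabbro: 2960 kg/m³ × 10 m/s² × 3410 m = 1.009×10^8 Pa = 100.9 MPa
granite: 2620 kg/m³ × 10 m/s² × 25780 m = 6.754×10^8 Pa = 675.4 MPa
granodiorite: 2730 kg/m³ × 10 m/s² × 36400 m = 9.937×10^8 Pa = 993.7 MPa
Total = 25.34 + 100.9 + 675.4 + 993.7 = 1795.4 MPa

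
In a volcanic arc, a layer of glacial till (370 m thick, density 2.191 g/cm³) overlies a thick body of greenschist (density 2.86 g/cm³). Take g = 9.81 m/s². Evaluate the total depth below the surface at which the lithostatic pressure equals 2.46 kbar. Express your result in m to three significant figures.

Pressure at base of upper layers: 2191×9.81×370 = 7.953×10^6 Pa = 0.07953 kbar
Remaining pressure to be supplied by greenschist: 2.460×10^8 − 7.953×10^6 = 2.380×10^8 Pa
Additional depth in greenschist = 2.380×10^8 Pa / (2860 kg/m³ × 9.81 m/s²) = 8484.5 m
Total depth = 370 m + 8484.5 m = 8854.5 m

8850 m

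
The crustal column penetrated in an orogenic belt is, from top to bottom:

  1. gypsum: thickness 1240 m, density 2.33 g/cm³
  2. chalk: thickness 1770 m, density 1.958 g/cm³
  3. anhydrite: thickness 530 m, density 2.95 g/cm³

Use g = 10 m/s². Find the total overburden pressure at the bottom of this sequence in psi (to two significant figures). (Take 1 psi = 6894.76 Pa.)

gypsum: 2330 kg/m³ × 10 m/s² × 1240 m = 2.889×10^7 Pa = 4190 psi
chalk: 1958 kg/m³ × 10 m/s² × 1770 m = 3.466×10^7 Pa = 5027 psi
anhydrite: 2950 kg/m³ × 10 m/s² × 530 m = 1.563×10^7 Pa = 2268 psi
Total = 4190 + 5027 + 2268 = 11485 psi

11000 psi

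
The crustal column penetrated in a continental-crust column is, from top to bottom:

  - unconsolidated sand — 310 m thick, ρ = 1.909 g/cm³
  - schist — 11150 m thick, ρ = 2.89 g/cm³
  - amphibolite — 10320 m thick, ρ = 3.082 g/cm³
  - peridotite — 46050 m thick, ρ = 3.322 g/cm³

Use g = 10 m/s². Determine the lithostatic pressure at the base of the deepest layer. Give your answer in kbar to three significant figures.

21.8 kbar

unconsolidated sand: 1909 kg/m³ × 10 m/s² × 310 m = 5.918×10^6 Pa = 0.05918 kbar
schist: 2890 kg/m³ × 10 m/s² × 11150 m = 3.222×10^8 Pa = 3.222 kbar
amphibolite: 3082 kg/m³ × 10 m/s² × 10320 m = 3.181×10^8 Pa = 3.181 kbar
peridotite: 3322 kg/m³ × 10 m/s² × 46050 m = 1.530×10^9 Pa = 15.30 kbar
Total = 0.05918 + 3.222 + 3.181 + 15.30 = 21.760 kbar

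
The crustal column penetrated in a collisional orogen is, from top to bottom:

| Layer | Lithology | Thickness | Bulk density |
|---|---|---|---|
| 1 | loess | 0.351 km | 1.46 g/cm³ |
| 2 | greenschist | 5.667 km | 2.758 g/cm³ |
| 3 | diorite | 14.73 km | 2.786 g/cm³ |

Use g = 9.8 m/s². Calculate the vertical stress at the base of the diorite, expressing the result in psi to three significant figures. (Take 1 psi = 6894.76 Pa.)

81300 psi

loess: 1460 kg/m³ × 9.8 m/s² × 351 m = 5.022×10^6 Pa = 728.4 psi
greenschist: 2758 kg/m³ × 9.8 m/s² × 5667 m = 1.532×10^8 Pa = 22215 psi
diorite: 2786 kg/m³ × 9.8 m/s² × 14730 m = 4.022×10^8 Pa = 58330 psi
Total = 728.4 + 22215 + 58330 = 81274 psi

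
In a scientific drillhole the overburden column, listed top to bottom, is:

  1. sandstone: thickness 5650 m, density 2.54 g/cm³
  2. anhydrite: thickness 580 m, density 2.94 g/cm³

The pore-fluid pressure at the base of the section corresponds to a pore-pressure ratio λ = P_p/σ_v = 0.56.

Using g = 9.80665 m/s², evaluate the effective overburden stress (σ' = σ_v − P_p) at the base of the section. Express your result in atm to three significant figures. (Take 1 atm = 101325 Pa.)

684 atm

Overburden (lithostatic) stress σ_v:
sandstone: 2540 kg/m³ × 9.80665 m/s² × 5650 m = 1.407×10^8 Pa = 140.7 MPa
anhydrite: 2940 kg/m³ × 9.80665 m/s² × 580 m = 1.672×10^7 Pa = 16.72 MPa
Total = 140.7 + 16.72 = 157.46 MPa
Pore pressure P_p = λ·σ_v = 0.56 × 157.5 MPa = 88.18 MPa
Effective stress σ' = σ_v − P_p = 157.5 − 88.18 = 69.281 MPa = 683.75 atm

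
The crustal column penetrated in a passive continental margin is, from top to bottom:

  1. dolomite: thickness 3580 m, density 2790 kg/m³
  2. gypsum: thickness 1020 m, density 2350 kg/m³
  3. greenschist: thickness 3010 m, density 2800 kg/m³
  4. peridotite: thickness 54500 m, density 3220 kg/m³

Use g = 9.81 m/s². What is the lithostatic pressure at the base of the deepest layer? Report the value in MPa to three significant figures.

dolomite: 2790 kg/m³ × 9.81 m/s² × 3580 m = 9.798×10^7 Pa = 97.98 MPa
gypsum: 2350 kg/m³ × 9.81 m/s² × 1020 m = 2.351×10^7 Pa = 23.51 MPa
greenschist: 2800 kg/m³ × 9.81 m/s² × 3010 m = 8.268×10^7 Pa = 82.68 MPa
peridotite: 3220 kg/m³ × 9.81 m/s² × 54500 m = 1.722×10^9 Pa = 1722 MPa
Total = 97.98 + 23.51 + 82.68 + 1722 = 1925.7 MPa

1930 MPa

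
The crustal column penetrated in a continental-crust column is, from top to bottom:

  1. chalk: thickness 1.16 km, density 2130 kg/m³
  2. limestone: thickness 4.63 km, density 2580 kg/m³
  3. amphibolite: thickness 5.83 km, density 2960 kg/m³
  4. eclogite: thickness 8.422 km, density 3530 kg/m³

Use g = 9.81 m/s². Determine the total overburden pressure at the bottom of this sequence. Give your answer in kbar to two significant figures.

chalk: 2130 kg/m³ × 9.81 m/s² × 1160 m = 2.424×10^7 Pa = 0.2424 kbar
limestone: 2580 kg/m³ × 9.81 m/s² × 4630 m = 1.172×10^8 Pa = 1.172 kbar
amphibolite: 2960 kg/m³ × 9.81 m/s² × 5830 m = 1.693×10^8 Pa = 1.693 kbar
eclogite: 3530 kg/m³ × 9.81 m/s² × 8422 m = 2.916×10^8 Pa = 2.916 kbar
Total = 0.2424 + 1.172 + 1.693 + 2.916 = 6.0236 kbar

6.0 kbar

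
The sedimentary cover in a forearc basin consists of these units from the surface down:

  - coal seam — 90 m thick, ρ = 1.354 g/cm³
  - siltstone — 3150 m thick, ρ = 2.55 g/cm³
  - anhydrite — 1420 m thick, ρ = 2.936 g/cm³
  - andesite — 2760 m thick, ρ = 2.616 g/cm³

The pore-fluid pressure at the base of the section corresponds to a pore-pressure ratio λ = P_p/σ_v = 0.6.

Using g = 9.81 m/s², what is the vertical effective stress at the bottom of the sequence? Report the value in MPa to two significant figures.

Overburden (lithostatic) stress σ_v:
coal seam: 1354 kg/m³ × 9.81 m/s² × 90 m = 1.195×10^6 Pa = 1.195 MPa
siltstone: 2550 kg/m³ × 9.81 m/s² × 3150 m = 7.880×10^7 Pa = 78.80 MPa
anhydrite: 2936 kg/m³ × 9.81 m/s² × 1420 m = 4.090×10^7 Pa = 40.90 MPa
andesite: 2616 kg/m³ × 9.81 m/s² × 2760 m = 7.083×10^7 Pa = 70.83 MPa
Total = 1.195 + 78.80 + 40.90 + 70.83 = 191.72 MPa
Pore pressure P_p = λ·σ_v = 0.6 × 191.7 MPa = 115.0 MPa
Effective stress σ' = σ_v − P_p = 191.7 − 115.0 = 76.689 MPa

77 MPa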